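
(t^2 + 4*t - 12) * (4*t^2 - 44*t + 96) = 4*t^4 - 28*t^3 - 128*t^2 + 912*t - 1152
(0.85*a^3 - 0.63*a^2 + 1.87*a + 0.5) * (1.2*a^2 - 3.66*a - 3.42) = 1.02*a^5 - 3.867*a^4 + 1.6428*a^3 - 4.0896*a^2 - 8.2254*a - 1.71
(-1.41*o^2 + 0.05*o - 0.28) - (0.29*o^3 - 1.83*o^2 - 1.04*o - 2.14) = -0.29*o^3 + 0.42*o^2 + 1.09*o + 1.86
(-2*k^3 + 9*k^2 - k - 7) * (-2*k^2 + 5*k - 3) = 4*k^5 - 28*k^4 + 53*k^3 - 18*k^2 - 32*k + 21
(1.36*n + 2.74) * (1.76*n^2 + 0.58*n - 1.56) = 2.3936*n^3 + 5.6112*n^2 - 0.5324*n - 4.2744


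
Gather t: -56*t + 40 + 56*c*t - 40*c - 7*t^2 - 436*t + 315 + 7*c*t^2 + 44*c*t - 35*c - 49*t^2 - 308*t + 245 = -75*c + t^2*(7*c - 56) + t*(100*c - 800) + 600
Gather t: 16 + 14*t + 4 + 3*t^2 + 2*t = 3*t^2 + 16*t + 20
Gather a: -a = -a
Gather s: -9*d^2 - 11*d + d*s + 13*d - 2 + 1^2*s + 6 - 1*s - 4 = -9*d^2 + d*s + 2*d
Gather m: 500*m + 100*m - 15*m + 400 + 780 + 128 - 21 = 585*m + 1287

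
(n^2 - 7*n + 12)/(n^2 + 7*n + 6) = (n^2 - 7*n + 12)/(n^2 + 7*n + 6)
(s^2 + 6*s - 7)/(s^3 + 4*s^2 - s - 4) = (s + 7)/(s^2 + 5*s + 4)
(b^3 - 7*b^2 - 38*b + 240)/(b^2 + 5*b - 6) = (b^2 - 13*b + 40)/(b - 1)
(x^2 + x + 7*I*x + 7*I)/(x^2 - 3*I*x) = (x^2 + x + 7*I*x + 7*I)/(x*(x - 3*I))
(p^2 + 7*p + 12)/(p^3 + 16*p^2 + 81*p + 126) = (p + 4)/(p^2 + 13*p + 42)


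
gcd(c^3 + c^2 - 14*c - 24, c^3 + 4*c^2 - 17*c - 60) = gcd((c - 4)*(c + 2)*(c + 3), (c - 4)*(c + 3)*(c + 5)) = c^2 - c - 12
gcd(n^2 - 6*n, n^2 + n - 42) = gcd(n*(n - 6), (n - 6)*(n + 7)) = n - 6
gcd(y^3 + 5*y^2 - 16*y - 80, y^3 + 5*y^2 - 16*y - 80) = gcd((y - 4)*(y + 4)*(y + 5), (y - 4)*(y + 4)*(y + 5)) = y^3 + 5*y^2 - 16*y - 80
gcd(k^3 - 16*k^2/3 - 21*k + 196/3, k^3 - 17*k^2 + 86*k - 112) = k - 7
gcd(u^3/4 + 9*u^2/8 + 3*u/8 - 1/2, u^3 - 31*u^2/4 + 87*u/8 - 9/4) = 1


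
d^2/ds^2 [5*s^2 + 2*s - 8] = 10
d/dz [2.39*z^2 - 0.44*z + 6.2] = 4.78*z - 0.44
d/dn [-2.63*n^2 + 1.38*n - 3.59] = 1.38 - 5.26*n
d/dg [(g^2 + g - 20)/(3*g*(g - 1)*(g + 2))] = (-g^4 - 2*g^3 + 57*g^2 + 40*g - 40)/(3*g^2*(g^4 + 2*g^3 - 3*g^2 - 4*g + 4))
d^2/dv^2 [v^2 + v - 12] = 2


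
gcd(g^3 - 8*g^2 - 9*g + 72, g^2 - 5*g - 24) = g^2 - 5*g - 24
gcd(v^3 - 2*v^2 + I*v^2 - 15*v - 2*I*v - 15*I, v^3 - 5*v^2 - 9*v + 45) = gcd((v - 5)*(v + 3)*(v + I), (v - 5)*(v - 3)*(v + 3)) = v^2 - 2*v - 15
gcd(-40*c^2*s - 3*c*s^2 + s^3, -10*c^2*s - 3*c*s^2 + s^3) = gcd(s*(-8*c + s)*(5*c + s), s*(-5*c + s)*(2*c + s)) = s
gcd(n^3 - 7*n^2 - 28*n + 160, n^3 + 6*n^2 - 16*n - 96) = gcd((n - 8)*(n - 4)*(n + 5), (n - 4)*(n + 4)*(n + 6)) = n - 4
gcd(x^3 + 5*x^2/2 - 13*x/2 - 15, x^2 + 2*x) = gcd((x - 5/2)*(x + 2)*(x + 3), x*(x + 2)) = x + 2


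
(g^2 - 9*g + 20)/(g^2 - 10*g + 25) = (g - 4)/(g - 5)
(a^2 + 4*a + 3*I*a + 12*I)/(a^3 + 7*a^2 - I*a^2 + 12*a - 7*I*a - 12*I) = (a + 3*I)/(a^2 + a*(3 - I) - 3*I)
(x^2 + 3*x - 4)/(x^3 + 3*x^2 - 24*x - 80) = (x - 1)/(x^2 - x - 20)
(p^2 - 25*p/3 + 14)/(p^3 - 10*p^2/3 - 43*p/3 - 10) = (3*p - 7)/(3*p^2 + 8*p + 5)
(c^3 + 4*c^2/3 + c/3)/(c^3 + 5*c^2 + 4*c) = (c + 1/3)/(c + 4)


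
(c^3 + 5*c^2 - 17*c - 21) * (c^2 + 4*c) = c^5 + 9*c^4 + 3*c^3 - 89*c^2 - 84*c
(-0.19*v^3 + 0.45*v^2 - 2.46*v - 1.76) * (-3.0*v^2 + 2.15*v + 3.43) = 0.57*v^5 - 1.7585*v^4 + 7.6958*v^3 + 1.5345*v^2 - 12.2218*v - 6.0368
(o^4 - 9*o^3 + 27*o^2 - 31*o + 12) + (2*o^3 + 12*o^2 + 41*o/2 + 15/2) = o^4 - 7*o^3 + 39*o^2 - 21*o/2 + 39/2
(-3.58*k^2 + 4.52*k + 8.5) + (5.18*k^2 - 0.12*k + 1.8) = 1.6*k^2 + 4.4*k + 10.3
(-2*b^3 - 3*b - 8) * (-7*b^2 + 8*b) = 14*b^5 - 16*b^4 + 21*b^3 + 32*b^2 - 64*b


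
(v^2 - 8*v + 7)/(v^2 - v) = (v - 7)/v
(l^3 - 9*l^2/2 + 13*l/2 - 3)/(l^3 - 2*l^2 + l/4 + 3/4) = 2*(l - 2)/(2*l + 1)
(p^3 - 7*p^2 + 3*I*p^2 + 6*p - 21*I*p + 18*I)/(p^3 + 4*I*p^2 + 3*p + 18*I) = (p^2 - 7*p + 6)/(p^2 + I*p + 6)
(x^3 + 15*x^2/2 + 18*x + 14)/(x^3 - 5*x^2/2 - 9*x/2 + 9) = (2*x^2 + 11*x + 14)/(2*x^2 - 9*x + 9)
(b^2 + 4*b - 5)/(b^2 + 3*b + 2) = (b^2 + 4*b - 5)/(b^2 + 3*b + 2)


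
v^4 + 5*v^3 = v^3*(v + 5)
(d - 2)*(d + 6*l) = d^2 + 6*d*l - 2*d - 12*l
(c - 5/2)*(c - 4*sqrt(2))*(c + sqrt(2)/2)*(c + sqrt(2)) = c^4 - 5*sqrt(2)*c^3/2 - 5*c^3/2 - 11*c^2 + 25*sqrt(2)*c^2/4 - 4*sqrt(2)*c + 55*c/2 + 10*sqrt(2)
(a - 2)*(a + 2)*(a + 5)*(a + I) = a^4 + 5*a^3 + I*a^3 - 4*a^2 + 5*I*a^2 - 20*a - 4*I*a - 20*I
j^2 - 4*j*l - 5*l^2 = (j - 5*l)*(j + l)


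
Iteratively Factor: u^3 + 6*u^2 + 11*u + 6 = (u + 3)*(u^2 + 3*u + 2) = (u + 2)*(u + 3)*(u + 1)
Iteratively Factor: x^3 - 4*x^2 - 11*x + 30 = (x - 5)*(x^2 + x - 6) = (x - 5)*(x + 3)*(x - 2)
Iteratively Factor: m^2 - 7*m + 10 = (m - 5)*(m - 2)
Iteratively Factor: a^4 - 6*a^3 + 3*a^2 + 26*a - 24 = (a - 3)*(a^3 - 3*a^2 - 6*a + 8) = (a - 4)*(a - 3)*(a^2 + a - 2) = (a - 4)*(a - 3)*(a - 1)*(a + 2)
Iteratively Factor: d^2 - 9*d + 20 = (d - 5)*(d - 4)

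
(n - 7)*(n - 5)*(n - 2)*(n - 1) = n^4 - 15*n^3 + 73*n^2 - 129*n + 70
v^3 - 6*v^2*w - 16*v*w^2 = v*(v - 8*w)*(v + 2*w)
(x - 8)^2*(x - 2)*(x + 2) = x^4 - 16*x^3 + 60*x^2 + 64*x - 256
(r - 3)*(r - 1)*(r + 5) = r^3 + r^2 - 17*r + 15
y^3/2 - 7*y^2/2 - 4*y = y*(y/2 + 1/2)*(y - 8)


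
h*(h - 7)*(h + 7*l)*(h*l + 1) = h^4*l + 7*h^3*l^2 - 7*h^3*l + h^3 - 49*h^2*l^2 + 7*h^2*l - 7*h^2 - 49*h*l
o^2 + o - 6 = (o - 2)*(o + 3)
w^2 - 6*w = w*(w - 6)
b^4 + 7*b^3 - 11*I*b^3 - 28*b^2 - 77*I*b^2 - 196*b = b*(b + 7)*(b - 7*I)*(b - 4*I)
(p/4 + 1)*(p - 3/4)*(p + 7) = p^3/4 + 41*p^2/16 + 79*p/16 - 21/4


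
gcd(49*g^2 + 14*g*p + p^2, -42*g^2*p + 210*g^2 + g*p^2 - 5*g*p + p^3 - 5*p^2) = 7*g + p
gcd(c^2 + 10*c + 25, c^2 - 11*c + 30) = 1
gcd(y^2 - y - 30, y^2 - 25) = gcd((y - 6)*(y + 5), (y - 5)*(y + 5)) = y + 5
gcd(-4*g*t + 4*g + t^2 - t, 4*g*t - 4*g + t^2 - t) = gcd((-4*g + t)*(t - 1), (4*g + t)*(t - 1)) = t - 1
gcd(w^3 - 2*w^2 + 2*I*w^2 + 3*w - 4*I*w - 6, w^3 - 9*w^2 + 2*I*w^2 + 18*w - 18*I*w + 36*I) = 1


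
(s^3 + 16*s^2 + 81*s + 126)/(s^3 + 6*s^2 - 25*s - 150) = (s^2 + 10*s + 21)/(s^2 - 25)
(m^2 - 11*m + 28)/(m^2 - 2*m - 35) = (m - 4)/(m + 5)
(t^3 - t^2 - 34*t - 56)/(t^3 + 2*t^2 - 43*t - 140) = (t + 2)/(t + 5)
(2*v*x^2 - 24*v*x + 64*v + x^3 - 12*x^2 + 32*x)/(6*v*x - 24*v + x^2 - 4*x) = (2*v*x - 16*v + x^2 - 8*x)/(6*v + x)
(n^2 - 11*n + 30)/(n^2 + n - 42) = (n - 5)/(n + 7)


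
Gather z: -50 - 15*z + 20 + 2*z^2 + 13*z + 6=2*z^2 - 2*z - 24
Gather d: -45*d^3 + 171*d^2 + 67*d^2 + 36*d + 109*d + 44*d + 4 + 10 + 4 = -45*d^3 + 238*d^2 + 189*d + 18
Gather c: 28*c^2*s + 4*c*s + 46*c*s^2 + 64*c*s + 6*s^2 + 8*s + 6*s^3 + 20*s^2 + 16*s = 28*c^2*s + c*(46*s^2 + 68*s) + 6*s^3 + 26*s^2 + 24*s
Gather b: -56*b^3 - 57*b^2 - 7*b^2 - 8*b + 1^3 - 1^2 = -56*b^3 - 64*b^2 - 8*b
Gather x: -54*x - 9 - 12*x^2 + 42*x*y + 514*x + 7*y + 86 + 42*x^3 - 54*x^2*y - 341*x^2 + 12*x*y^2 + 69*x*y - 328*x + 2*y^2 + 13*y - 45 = 42*x^3 + x^2*(-54*y - 353) + x*(12*y^2 + 111*y + 132) + 2*y^2 + 20*y + 32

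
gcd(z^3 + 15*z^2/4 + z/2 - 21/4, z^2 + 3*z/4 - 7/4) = z^2 + 3*z/4 - 7/4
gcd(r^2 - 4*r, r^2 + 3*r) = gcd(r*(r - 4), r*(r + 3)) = r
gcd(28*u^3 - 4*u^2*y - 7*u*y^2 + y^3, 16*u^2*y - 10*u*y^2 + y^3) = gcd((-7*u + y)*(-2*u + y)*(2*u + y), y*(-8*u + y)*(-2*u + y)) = -2*u + y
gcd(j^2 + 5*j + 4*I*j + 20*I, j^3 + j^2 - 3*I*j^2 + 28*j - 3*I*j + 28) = j + 4*I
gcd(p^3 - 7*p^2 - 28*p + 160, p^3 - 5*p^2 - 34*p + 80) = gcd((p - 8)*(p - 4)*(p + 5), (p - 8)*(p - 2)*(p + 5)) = p^2 - 3*p - 40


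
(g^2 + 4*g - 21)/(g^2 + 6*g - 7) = (g - 3)/(g - 1)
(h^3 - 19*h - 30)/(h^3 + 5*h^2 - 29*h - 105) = (h + 2)/(h + 7)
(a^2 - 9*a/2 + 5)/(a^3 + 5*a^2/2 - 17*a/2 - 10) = (a - 2)/(a^2 + 5*a + 4)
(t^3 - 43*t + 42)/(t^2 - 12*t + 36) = (t^2 + 6*t - 7)/(t - 6)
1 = 1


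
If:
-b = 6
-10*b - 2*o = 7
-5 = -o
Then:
No Solution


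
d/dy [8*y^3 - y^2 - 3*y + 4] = 24*y^2 - 2*y - 3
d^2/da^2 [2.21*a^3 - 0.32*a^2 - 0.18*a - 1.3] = 13.26*a - 0.64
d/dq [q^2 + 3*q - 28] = 2*q + 3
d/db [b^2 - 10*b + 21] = 2*b - 10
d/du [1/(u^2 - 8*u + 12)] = 2*(4 - u)/(u^2 - 8*u + 12)^2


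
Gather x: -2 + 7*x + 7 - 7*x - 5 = 0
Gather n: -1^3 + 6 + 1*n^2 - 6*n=n^2 - 6*n + 5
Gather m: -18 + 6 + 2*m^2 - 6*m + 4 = 2*m^2 - 6*m - 8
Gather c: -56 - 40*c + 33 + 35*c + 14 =-5*c - 9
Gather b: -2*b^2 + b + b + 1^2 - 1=-2*b^2 + 2*b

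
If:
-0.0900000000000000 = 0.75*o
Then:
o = -0.12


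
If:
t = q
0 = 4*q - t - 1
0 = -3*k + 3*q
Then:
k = 1/3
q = 1/3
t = 1/3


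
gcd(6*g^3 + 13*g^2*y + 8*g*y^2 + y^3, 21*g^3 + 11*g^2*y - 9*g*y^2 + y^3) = g + y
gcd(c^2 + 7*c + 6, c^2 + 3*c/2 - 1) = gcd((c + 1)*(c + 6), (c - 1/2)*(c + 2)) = 1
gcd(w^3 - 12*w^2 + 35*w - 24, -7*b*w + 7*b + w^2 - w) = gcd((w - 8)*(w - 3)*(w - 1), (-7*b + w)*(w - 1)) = w - 1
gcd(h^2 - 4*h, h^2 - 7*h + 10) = 1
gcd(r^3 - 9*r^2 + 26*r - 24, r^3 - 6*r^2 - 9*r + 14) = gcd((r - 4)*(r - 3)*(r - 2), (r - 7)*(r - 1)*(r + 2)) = 1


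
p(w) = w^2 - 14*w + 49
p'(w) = 2*w - 14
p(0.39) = 43.69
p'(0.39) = -13.22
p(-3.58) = 111.94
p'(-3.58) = -21.16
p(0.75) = 39.06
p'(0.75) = -12.50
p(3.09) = 15.29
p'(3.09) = -7.82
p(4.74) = 5.11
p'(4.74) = -4.52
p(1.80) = 27.04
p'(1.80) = -10.40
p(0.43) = 43.16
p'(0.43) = -13.14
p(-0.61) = 57.91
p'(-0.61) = -15.22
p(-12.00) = 361.00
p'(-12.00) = -38.00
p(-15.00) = 484.00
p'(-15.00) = -44.00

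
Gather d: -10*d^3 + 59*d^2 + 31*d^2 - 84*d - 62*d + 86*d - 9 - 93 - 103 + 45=-10*d^3 + 90*d^2 - 60*d - 160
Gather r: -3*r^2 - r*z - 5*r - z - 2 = -3*r^2 + r*(-z - 5) - z - 2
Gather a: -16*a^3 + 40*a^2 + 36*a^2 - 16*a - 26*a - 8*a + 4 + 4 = -16*a^3 + 76*a^2 - 50*a + 8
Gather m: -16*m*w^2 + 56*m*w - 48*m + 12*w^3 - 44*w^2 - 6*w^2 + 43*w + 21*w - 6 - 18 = m*(-16*w^2 + 56*w - 48) + 12*w^3 - 50*w^2 + 64*w - 24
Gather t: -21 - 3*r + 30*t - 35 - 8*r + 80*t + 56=-11*r + 110*t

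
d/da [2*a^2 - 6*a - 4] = 4*a - 6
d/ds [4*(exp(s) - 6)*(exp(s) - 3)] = (8*exp(s) - 36)*exp(s)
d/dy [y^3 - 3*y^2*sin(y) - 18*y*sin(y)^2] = -3*y^2*cos(y) + 3*y^2 - 6*y*sin(y) - 18*y*sin(2*y) - 18*sin(y)^2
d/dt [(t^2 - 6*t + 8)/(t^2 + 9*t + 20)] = 3*(5*t^2 + 8*t - 64)/(t^4 + 18*t^3 + 121*t^2 + 360*t + 400)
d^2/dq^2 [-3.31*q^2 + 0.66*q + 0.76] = -6.62000000000000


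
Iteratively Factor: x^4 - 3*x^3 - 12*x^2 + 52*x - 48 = (x - 3)*(x^3 - 12*x + 16) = (x - 3)*(x - 2)*(x^2 + 2*x - 8) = (x - 3)*(x - 2)*(x + 4)*(x - 2)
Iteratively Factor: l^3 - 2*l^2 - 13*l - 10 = (l + 1)*(l^2 - 3*l - 10) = (l - 5)*(l + 1)*(l + 2)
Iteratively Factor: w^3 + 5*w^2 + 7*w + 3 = (w + 3)*(w^2 + 2*w + 1) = (w + 1)*(w + 3)*(w + 1)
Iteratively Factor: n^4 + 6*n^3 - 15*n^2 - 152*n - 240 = (n - 5)*(n^3 + 11*n^2 + 40*n + 48) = (n - 5)*(n + 4)*(n^2 + 7*n + 12) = (n - 5)*(n + 4)^2*(n + 3)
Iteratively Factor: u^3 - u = (u + 1)*(u^2 - u) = u*(u + 1)*(u - 1)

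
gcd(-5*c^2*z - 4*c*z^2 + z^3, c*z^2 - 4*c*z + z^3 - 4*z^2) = c*z + z^2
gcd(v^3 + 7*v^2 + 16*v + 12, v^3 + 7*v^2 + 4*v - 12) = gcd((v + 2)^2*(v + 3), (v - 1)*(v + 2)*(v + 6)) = v + 2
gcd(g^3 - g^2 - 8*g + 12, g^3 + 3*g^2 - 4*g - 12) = g^2 + g - 6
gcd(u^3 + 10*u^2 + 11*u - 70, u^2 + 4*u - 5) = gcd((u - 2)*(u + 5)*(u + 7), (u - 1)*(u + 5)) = u + 5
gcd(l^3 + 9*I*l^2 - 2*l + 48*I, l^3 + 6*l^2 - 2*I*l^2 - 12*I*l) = l - 2*I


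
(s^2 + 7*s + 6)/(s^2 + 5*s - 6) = (s + 1)/(s - 1)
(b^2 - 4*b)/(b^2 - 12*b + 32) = b/(b - 8)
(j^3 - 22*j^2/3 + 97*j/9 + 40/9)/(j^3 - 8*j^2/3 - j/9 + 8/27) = 3*(j - 5)/(3*j - 1)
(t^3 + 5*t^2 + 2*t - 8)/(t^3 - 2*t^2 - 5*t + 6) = (t + 4)/(t - 3)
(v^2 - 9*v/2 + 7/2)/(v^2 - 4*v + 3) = (v - 7/2)/(v - 3)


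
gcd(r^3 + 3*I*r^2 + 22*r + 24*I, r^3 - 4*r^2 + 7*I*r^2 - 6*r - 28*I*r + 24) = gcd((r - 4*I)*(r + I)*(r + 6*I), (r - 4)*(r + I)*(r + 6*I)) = r^2 + 7*I*r - 6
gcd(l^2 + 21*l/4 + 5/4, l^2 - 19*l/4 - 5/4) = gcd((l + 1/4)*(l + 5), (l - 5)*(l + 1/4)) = l + 1/4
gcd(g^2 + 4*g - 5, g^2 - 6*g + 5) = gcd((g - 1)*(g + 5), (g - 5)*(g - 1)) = g - 1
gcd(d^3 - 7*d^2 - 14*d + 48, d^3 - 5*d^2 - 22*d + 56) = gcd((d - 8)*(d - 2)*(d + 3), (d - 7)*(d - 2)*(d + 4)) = d - 2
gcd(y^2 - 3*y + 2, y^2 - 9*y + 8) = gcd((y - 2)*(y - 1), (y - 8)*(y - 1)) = y - 1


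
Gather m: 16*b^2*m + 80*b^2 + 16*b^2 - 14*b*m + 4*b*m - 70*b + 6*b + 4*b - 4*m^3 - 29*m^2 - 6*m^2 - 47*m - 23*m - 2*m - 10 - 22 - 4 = 96*b^2 - 60*b - 4*m^3 - 35*m^2 + m*(16*b^2 - 10*b - 72) - 36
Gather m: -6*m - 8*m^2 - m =-8*m^2 - 7*m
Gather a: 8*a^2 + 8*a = 8*a^2 + 8*a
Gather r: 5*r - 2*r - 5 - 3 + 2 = 3*r - 6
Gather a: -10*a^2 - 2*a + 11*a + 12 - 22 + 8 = -10*a^2 + 9*a - 2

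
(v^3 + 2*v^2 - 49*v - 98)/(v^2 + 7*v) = v - 5 - 14/v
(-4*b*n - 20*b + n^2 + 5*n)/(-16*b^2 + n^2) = (n + 5)/(4*b + n)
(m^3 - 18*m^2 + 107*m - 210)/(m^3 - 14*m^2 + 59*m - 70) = (m - 6)/(m - 2)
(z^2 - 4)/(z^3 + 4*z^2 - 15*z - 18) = (z^2 - 4)/(z^3 + 4*z^2 - 15*z - 18)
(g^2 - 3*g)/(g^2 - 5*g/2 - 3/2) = 2*g/(2*g + 1)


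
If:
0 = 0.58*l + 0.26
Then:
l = -0.45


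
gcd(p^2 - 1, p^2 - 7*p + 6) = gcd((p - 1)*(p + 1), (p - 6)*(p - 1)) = p - 1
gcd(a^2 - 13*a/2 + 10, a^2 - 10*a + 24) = a - 4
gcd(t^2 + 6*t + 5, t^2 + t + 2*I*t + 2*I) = t + 1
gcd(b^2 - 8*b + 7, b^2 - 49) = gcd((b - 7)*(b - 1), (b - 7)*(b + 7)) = b - 7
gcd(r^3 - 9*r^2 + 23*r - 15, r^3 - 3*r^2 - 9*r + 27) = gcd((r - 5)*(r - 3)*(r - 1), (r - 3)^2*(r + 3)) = r - 3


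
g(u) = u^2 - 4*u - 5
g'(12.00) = 20.00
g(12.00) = 91.00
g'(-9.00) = -22.00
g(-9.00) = 112.00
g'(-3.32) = -10.64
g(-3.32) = 19.30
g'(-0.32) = -4.64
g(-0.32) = -3.62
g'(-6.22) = -16.44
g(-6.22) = 58.57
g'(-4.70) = -13.40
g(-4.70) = 35.89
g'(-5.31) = -14.62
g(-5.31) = 44.44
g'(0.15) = -3.70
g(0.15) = -5.58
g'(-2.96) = -9.92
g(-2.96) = 15.60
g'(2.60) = 1.20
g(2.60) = -8.64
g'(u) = 2*u - 4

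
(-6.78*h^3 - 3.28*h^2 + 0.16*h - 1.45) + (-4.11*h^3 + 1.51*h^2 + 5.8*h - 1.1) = -10.89*h^3 - 1.77*h^2 + 5.96*h - 2.55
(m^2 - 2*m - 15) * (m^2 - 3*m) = m^4 - 5*m^3 - 9*m^2 + 45*m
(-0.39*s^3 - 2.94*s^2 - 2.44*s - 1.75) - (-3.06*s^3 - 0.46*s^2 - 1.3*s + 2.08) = 2.67*s^3 - 2.48*s^2 - 1.14*s - 3.83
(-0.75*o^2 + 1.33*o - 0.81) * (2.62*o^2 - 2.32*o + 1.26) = -1.965*o^4 + 5.2246*o^3 - 6.1528*o^2 + 3.555*o - 1.0206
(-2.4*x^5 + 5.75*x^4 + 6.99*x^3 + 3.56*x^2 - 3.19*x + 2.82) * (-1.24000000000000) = 2.976*x^5 - 7.13*x^4 - 8.6676*x^3 - 4.4144*x^2 + 3.9556*x - 3.4968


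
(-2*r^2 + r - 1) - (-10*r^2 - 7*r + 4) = 8*r^2 + 8*r - 5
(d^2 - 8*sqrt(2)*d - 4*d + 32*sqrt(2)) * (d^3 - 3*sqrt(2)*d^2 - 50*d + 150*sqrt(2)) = d^5 - 11*sqrt(2)*d^4 - 4*d^4 - 2*d^3 + 44*sqrt(2)*d^3 + 8*d^2 + 550*sqrt(2)*d^2 - 2200*sqrt(2)*d - 2400*d + 9600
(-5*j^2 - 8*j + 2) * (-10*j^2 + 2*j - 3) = 50*j^4 + 70*j^3 - 21*j^2 + 28*j - 6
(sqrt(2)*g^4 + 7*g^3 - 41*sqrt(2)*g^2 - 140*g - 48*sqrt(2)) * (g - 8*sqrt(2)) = sqrt(2)*g^5 - 9*g^4 - 97*sqrt(2)*g^3 + 516*g^2 + 1072*sqrt(2)*g + 768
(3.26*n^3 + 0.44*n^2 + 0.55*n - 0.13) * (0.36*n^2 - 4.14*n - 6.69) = 1.1736*n^5 - 13.338*n^4 - 23.433*n^3 - 5.2674*n^2 - 3.1413*n + 0.8697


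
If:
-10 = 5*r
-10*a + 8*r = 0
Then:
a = -8/5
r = -2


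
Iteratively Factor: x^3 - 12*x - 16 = (x + 2)*(x^2 - 2*x - 8) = (x - 4)*(x + 2)*(x + 2)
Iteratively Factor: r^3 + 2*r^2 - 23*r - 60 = (r + 3)*(r^2 - r - 20) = (r - 5)*(r + 3)*(r + 4)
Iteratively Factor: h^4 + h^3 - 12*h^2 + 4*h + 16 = (h + 1)*(h^3 - 12*h + 16) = (h - 2)*(h + 1)*(h^2 + 2*h - 8) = (h - 2)^2*(h + 1)*(h + 4)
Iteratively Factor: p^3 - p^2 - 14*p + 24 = (p + 4)*(p^2 - 5*p + 6) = (p - 3)*(p + 4)*(p - 2)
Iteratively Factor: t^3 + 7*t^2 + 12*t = (t)*(t^2 + 7*t + 12) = t*(t + 4)*(t + 3)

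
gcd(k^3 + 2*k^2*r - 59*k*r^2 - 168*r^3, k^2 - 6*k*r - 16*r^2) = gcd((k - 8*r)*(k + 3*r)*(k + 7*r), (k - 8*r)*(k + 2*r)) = -k + 8*r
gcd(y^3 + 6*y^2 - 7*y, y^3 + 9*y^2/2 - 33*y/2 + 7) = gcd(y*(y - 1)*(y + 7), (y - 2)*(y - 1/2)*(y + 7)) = y + 7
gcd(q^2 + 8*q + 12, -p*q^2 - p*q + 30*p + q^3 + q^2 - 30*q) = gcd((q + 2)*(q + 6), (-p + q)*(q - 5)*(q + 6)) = q + 6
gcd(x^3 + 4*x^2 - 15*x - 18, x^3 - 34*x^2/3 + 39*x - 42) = x - 3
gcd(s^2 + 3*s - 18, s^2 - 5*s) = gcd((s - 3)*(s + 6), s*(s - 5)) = 1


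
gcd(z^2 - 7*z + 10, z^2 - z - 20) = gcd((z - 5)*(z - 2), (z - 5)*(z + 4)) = z - 5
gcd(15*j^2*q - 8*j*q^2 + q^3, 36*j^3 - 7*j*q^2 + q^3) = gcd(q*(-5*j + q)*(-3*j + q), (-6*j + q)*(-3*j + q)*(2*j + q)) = -3*j + q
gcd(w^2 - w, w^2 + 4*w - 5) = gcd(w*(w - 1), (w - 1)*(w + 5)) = w - 1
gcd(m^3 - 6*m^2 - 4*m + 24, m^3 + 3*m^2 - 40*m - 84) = m^2 - 4*m - 12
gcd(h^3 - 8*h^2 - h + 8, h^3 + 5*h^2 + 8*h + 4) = h + 1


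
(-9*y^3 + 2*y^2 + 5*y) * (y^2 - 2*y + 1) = -9*y^5 + 20*y^4 - 8*y^3 - 8*y^2 + 5*y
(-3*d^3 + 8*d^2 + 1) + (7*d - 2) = -3*d^3 + 8*d^2 + 7*d - 1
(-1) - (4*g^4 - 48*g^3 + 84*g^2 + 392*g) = -4*g^4 + 48*g^3 - 84*g^2 - 392*g - 1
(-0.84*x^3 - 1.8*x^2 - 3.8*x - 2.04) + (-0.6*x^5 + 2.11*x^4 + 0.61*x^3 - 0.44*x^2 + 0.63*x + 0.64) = -0.6*x^5 + 2.11*x^4 - 0.23*x^3 - 2.24*x^2 - 3.17*x - 1.4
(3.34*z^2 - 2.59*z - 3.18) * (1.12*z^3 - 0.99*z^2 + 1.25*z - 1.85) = 3.7408*z^5 - 6.2074*z^4 + 3.1775*z^3 - 6.2683*z^2 + 0.8165*z + 5.883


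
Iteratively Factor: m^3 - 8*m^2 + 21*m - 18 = (m - 3)*(m^2 - 5*m + 6) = (m - 3)*(m - 2)*(m - 3)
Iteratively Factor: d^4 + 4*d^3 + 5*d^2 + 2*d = (d)*(d^3 + 4*d^2 + 5*d + 2) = d*(d + 1)*(d^2 + 3*d + 2) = d*(d + 1)^2*(d + 2)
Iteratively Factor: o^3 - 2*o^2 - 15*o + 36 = (o - 3)*(o^2 + o - 12) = (o - 3)*(o + 4)*(o - 3)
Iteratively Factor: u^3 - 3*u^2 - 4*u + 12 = (u + 2)*(u^2 - 5*u + 6) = (u - 3)*(u + 2)*(u - 2)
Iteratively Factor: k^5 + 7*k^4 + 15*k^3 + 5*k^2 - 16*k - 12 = (k - 1)*(k^4 + 8*k^3 + 23*k^2 + 28*k + 12) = (k - 1)*(k + 2)*(k^3 + 6*k^2 + 11*k + 6) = (k - 1)*(k + 2)*(k + 3)*(k^2 + 3*k + 2) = (k - 1)*(k + 2)^2*(k + 3)*(k + 1)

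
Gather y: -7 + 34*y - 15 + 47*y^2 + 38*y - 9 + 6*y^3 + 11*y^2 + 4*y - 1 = 6*y^3 + 58*y^2 + 76*y - 32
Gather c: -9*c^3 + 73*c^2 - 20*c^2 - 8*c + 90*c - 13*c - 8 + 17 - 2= -9*c^3 + 53*c^2 + 69*c + 7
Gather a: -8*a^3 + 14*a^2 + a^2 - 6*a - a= -8*a^3 + 15*a^2 - 7*a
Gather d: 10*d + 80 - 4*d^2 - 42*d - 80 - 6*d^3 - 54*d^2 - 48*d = -6*d^3 - 58*d^2 - 80*d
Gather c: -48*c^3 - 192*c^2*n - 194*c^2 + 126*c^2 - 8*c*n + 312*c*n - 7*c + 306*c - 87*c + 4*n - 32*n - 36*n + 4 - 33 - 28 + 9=-48*c^3 + c^2*(-192*n - 68) + c*(304*n + 212) - 64*n - 48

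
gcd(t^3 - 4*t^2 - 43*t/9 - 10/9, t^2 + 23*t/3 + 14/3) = t + 2/3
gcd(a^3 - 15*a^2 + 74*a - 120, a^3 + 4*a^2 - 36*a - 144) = a - 6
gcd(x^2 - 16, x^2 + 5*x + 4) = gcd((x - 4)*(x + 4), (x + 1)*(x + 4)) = x + 4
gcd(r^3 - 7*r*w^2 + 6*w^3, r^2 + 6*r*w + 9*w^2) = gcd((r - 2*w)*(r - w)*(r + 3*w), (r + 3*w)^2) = r + 3*w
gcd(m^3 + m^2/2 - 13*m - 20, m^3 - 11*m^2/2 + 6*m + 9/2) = 1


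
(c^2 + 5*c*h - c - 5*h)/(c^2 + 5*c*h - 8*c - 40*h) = (c - 1)/(c - 8)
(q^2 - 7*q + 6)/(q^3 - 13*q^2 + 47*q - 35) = (q - 6)/(q^2 - 12*q + 35)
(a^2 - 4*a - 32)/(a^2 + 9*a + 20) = (a - 8)/(a + 5)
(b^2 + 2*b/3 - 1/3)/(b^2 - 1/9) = 3*(b + 1)/(3*b + 1)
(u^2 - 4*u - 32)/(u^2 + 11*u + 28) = (u - 8)/(u + 7)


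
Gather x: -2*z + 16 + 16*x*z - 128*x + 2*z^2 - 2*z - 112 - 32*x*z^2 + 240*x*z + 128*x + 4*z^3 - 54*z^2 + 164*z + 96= x*(-32*z^2 + 256*z) + 4*z^3 - 52*z^2 + 160*z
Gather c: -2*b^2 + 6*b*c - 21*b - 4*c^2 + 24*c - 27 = -2*b^2 - 21*b - 4*c^2 + c*(6*b + 24) - 27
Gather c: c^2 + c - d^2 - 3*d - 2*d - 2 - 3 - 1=c^2 + c - d^2 - 5*d - 6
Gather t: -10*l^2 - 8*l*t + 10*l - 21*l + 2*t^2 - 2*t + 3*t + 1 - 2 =-10*l^2 - 11*l + 2*t^2 + t*(1 - 8*l) - 1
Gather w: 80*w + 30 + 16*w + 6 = 96*w + 36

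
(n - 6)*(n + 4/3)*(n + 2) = n^3 - 8*n^2/3 - 52*n/3 - 16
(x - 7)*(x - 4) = x^2 - 11*x + 28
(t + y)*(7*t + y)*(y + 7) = 7*t^2*y + 49*t^2 + 8*t*y^2 + 56*t*y + y^3 + 7*y^2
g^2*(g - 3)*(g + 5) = g^4 + 2*g^3 - 15*g^2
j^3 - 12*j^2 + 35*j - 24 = (j - 8)*(j - 3)*(j - 1)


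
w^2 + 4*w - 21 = (w - 3)*(w + 7)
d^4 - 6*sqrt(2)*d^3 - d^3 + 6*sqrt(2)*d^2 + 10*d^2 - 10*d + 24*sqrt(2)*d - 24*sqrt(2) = (d - 1)*(d - 4*sqrt(2))*(d - 3*sqrt(2))*(d + sqrt(2))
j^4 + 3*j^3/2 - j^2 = j^2*(j - 1/2)*(j + 2)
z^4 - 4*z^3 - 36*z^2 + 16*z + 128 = (z - 8)*(z - 2)*(z + 2)*(z + 4)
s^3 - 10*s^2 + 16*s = s*(s - 8)*(s - 2)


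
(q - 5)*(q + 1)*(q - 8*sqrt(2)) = q^3 - 8*sqrt(2)*q^2 - 4*q^2 - 5*q + 32*sqrt(2)*q + 40*sqrt(2)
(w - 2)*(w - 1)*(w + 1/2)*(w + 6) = w^4 + 7*w^3/2 - 29*w^2/2 + 4*w + 6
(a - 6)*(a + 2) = a^2 - 4*a - 12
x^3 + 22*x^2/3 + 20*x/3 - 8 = (x - 2/3)*(x + 2)*(x + 6)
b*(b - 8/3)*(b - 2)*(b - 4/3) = b^4 - 6*b^3 + 104*b^2/9 - 64*b/9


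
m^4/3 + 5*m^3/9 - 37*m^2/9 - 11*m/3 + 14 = (m/3 + 1)*(m - 7/3)*(m - 2)*(m + 3)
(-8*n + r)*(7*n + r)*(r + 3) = -56*n^2*r - 168*n^2 - n*r^2 - 3*n*r + r^3 + 3*r^2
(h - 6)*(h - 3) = h^2 - 9*h + 18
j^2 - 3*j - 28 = (j - 7)*(j + 4)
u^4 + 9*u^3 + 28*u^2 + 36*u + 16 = (u + 1)*(u + 2)^2*(u + 4)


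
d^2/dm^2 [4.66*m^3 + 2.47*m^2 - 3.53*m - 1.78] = 27.96*m + 4.94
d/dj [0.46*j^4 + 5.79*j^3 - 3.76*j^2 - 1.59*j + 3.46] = 1.84*j^3 + 17.37*j^2 - 7.52*j - 1.59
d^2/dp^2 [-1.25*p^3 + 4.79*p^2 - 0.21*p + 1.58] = 9.58 - 7.5*p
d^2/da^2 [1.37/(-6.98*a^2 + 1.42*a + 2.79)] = (-133.493896*a^2 + 27.157784*a + 1.37*(13.96*a - 1.42)*(27.92*a - 2.84) + 53.359308)/(-6.98*a^2 + 1.42*a + 2.79)^3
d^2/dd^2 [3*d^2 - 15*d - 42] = 6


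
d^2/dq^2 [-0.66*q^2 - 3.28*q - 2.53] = -1.32000000000000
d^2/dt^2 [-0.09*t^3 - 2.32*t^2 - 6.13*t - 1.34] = -0.54*t - 4.64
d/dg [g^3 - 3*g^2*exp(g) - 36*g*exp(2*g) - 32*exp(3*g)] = -3*g^2*exp(g) + 3*g^2 - 72*g*exp(2*g) - 6*g*exp(g) - 96*exp(3*g) - 36*exp(2*g)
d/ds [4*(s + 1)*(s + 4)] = 8*s + 20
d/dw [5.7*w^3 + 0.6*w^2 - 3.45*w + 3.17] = 17.1*w^2 + 1.2*w - 3.45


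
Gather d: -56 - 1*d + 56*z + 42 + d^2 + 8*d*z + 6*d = d^2 + d*(8*z + 5) + 56*z - 14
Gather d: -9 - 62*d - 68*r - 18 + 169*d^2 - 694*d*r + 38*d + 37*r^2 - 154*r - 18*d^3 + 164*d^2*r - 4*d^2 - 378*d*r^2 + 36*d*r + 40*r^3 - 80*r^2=-18*d^3 + d^2*(164*r + 165) + d*(-378*r^2 - 658*r - 24) + 40*r^3 - 43*r^2 - 222*r - 27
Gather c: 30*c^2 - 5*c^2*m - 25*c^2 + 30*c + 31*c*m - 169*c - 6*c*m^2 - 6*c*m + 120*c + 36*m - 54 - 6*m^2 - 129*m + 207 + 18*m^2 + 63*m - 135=c^2*(5 - 5*m) + c*(-6*m^2 + 25*m - 19) + 12*m^2 - 30*m + 18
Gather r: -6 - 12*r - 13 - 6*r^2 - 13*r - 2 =-6*r^2 - 25*r - 21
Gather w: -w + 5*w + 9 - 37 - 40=4*w - 68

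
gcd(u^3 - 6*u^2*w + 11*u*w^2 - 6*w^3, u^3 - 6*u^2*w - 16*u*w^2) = 1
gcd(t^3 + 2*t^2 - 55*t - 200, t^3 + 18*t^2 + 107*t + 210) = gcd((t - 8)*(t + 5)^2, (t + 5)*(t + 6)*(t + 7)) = t + 5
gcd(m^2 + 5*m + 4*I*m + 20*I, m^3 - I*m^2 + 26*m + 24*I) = m + 4*I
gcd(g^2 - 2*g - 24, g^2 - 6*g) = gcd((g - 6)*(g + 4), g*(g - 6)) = g - 6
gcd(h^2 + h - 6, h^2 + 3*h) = h + 3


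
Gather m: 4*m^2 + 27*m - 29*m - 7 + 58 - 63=4*m^2 - 2*m - 12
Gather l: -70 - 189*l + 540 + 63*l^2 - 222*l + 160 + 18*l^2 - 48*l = 81*l^2 - 459*l + 630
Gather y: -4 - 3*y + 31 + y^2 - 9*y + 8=y^2 - 12*y + 35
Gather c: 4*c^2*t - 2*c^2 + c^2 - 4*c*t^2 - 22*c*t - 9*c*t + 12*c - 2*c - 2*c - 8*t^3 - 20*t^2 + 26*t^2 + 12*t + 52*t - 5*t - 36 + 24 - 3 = c^2*(4*t - 1) + c*(-4*t^2 - 31*t + 8) - 8*t^3 + 6*t^2 + 59*t - 15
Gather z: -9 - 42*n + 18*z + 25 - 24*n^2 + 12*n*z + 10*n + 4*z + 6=-24*n^2 - 32*n + z*(12*n + 22) + 22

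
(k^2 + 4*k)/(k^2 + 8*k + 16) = k/(k + 4)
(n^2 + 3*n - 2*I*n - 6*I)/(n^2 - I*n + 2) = (n + 3)/(n + I)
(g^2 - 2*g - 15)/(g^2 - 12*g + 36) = (g^2 - 2*g - 15)/(g^2 - 12*g + 36)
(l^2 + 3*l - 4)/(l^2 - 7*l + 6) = (l + 4)/(l - 6)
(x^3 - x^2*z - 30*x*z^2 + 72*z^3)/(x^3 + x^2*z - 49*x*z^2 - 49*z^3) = (x^3 - x^2*z - 30*x*z^2 + 72*z^3)/(x^3 + x^2*z - 49*x*z^2 - 49*z^3)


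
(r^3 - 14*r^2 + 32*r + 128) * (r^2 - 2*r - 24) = r^5 - 16*r^4 + 36*r^3 + 400*r^2 - 1024*r - 3072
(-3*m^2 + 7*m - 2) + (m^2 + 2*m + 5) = -2*m^2 + 9*m + 3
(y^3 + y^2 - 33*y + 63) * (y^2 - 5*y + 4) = y^5 - 4*y^4 - 34*y^3 + 232*y^2 - 447*y + 252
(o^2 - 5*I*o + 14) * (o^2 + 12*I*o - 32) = o^4 + 7*I*o^3 + 42*o^2 + 328*I*o - 448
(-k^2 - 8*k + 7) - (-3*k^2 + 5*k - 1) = 2*k^2 - 13*k + 8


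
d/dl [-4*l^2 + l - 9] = 1 - 8*l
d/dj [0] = 0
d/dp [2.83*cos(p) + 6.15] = -2.83*sin(p)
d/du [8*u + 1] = 8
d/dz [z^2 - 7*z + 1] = 2*z - 7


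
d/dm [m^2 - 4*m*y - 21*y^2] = 2*m - 4*y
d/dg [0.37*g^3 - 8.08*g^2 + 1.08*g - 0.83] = 1.11*g^2 - 16.16*g + 1.08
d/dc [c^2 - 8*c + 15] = 2*c - 8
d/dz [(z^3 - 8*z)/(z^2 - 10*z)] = (z^2 - 20*z + 8)/(z^2 - 20*z + 100)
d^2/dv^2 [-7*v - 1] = 0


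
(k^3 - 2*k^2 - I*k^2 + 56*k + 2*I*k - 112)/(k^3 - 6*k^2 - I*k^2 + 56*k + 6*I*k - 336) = (k - 2)/(k - 6)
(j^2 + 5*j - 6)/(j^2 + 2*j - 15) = (j^2 + 5*j - 6)/(j^2 + 2*j - 15)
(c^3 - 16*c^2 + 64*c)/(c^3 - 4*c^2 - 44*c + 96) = c*(c - 8)/(c^2 + 4*c - 12)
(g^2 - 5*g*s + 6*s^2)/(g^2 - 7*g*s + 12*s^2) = (-g + 2*s)/(-g + 4*s)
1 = 1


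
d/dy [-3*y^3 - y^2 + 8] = y*(-9*y - 2)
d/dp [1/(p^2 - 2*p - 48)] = 2*(1 - p)/(-p^2 + 2*p + 48)^2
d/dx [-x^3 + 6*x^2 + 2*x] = -3*x^2 + 12*x + 2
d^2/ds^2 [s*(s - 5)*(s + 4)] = 6*s - 2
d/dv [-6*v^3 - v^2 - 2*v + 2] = -18*v^2 - 2*v - 2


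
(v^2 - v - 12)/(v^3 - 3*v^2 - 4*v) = (v + 3)/(v*(v + 1))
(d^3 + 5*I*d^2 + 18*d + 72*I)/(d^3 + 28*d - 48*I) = (d + 3*I)/(d - 2*I)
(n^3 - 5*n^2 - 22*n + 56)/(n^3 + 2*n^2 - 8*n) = (n - 7)/n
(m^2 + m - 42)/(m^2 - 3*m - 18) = (m + 7)/(m + 3)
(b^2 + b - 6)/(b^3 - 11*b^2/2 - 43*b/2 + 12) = 2*(b - 2)/(2*b^2 - 17*b + 8)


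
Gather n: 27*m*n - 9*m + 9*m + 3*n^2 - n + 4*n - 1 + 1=3*n^2 + n*(27*m + 3)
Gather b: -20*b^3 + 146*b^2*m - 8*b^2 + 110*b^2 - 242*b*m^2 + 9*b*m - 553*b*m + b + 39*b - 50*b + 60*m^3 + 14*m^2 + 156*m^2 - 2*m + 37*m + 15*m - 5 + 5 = -20*b^3 + b^2*(146*m + 102) + b*(-242*m^2 - 544*m - 10) + 60*m^3 + 170*m^2 + 50*m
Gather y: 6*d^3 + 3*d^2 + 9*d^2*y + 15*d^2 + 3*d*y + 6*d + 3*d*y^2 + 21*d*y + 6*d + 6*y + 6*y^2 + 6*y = 6*d^3 + 18*d^2 + 12*d + y^2*(3*d + 6) + y*(9*d^2 + 24*d + 12)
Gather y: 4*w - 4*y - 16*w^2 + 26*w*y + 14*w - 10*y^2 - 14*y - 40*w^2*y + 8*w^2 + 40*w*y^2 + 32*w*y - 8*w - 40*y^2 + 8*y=-8*w^2 + 10*w + y^2*(40*w - 50) + y*(-40*w^2 + 58*w - 10)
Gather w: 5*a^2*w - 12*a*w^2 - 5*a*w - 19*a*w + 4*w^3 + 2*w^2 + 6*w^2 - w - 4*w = 4*w^3 + w^2*(8 - 12*a) + w*(5*a^2 - 24*a - 5)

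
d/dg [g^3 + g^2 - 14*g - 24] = 3*g^2 + 2*g - 14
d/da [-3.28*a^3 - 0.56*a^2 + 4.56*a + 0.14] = -9.84*a^2 - 1.12*a + 4.56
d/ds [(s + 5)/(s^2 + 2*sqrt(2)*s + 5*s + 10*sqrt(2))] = -1/(s^2 + 4*sqrt(2)*s + 8)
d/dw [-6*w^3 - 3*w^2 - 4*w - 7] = -18*w^2 - 6*w - 4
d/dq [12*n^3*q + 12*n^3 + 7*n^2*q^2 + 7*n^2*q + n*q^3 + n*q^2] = n*(12*n^2 + 14*n*q + 7*n + 3*q^2 + 2*q)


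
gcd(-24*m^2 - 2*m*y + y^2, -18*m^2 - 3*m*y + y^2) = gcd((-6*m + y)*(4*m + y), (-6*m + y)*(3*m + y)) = -6*m + y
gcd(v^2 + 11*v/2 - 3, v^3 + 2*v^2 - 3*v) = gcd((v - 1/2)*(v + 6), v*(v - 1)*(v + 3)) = 1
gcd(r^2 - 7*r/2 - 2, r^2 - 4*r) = r - 4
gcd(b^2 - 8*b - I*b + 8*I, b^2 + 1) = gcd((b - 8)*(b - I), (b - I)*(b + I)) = b - I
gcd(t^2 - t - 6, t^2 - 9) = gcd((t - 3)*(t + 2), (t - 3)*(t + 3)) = t - 3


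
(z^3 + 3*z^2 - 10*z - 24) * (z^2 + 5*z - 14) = z^5 + 8*z^4 - 9*z^3 - 116*z^2 + 20*z + 336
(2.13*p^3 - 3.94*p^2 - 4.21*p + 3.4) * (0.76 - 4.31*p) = -9.1803*p^4 + 18.6002*p^3 + 15.1507*p^2 - 17.8536*p + 2.584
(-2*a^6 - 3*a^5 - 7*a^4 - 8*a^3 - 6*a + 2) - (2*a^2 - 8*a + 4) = -2*a^6 - 3*a^5 - 7*a^4 - 8*a^3 - 2*a^2 + 2*a - 2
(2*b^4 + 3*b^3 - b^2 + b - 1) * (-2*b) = -4*b^5 - 6*b^4 + 2*b^3 - 2*b^2 + 2*b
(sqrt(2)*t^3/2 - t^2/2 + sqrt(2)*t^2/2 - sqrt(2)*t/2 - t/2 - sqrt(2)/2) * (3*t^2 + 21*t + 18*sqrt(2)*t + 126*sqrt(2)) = 3*sqrt(2)*t^5/2 + 33*t^4/2 + 12*sqrt(2)*t^4 + 132*t^3 - 84*sqrt(2)*t^2 + 195*t^2/2 - 144*t - 147*sqrt(2)*t/2 - 126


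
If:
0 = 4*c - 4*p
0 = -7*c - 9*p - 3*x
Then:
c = -3*x/16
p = -3*x/16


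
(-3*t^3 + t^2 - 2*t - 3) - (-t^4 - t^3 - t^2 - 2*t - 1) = t^4 - 2*t^3 + 2*t^2 - 2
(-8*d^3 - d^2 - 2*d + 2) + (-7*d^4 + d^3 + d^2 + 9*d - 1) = -7*d^4 - 7*d^3 + 7*d + 1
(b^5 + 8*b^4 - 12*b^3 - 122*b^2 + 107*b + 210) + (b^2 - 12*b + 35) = b^5 + 8*b^4 - 12*b^3 - 121*b^2 + 95*b + 245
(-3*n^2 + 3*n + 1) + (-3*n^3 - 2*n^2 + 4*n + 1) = -3*n^3 - 5*n^2 + 7*n + 2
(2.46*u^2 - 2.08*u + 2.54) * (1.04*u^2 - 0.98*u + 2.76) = 2.5584*u^4 - 4.574*u^3 + 11.4696*u^2 - 8.23*u + 7.0104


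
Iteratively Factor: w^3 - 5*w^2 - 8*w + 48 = (w - 4)*(w^2 - w - 12) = (w - 4)*(w + 3)*(w - 4)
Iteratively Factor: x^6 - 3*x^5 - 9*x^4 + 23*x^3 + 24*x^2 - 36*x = (x + 2)*(x^5 - 5*x^4 + x^3 + 21*x^2 - 18*x) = (x - 1)*(x + 2)*(x^4 - 4*x^3 - 3*x^2 + 18*x) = x*(x - 1)*(x + 2)*(x^3 - 4*x^2 - 3*x + 18) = x*(x - 1)*(x + 2)^2*(x^2 - 6*x + 9) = x*(x - 3)*(x - 1)*(x + 2)^2*(x - 3)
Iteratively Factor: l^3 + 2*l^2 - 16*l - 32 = (l - 4)*(l^2 + 6*l + 8) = (l - 4)*(l + 4)*(l + 2)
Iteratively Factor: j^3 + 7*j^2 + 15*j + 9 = (j + 3)*(j^2 + 4*j + 3) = (j + 3)^2*(j + 1)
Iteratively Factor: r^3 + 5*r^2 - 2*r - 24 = (r + 3)*(r^2 + 2*r - 8) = (r + 3)*(r + 4)*(r - 2)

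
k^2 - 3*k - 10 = (k - 5)*(k + 2)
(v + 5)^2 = v^2 + 10*v + 25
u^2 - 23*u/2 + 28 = (u - 8)*(u - 7/2)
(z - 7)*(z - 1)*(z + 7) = z^3 - z^2 - 49*z + 49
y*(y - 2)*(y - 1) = y^3 - 3*y^2 + 2*y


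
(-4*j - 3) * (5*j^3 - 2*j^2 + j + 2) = -20*j^4 - 7*j^3 + 2*j^2 - 11*j - 6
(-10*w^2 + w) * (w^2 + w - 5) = -10*w^4 - 9*w^3 + 51*w^2 - 5*w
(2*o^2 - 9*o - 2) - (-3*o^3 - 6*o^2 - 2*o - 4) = 3*o^3 + 8*o^2 - 7*o + 2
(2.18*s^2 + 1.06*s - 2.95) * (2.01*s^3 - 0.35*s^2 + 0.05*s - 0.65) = 4.3818*s^5 + 1.3676*s^4 - 6.1915*s^3 - 0.3315*s^2 - 0.8365*s + 1.9175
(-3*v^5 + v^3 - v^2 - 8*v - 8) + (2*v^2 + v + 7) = -3*v^5 + v^3 + v^2 - 7*v - 1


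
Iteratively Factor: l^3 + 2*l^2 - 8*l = (l)*(l^2 + 2*l - 8) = l*(l - 2)*(l + 4)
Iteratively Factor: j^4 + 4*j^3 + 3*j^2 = (j + 3)*(j^3 + j^2) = j*(j + 3)*(j^2 + j) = j*(j + 1)*(j + 3)*(j)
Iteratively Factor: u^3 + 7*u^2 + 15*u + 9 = (u + 3)*(u^2 + 4*u + 3) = (u + 1)*(u + 3)*(u + 3)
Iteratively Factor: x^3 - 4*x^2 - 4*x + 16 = (x - 4)*(x^2 - 4) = (x - 4)*(x + 2)*(x - 2)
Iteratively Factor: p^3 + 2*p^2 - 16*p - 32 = (p - 4)*(p^2 + 6*p + 8) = (p - 4)*(p + 4)*(p + 2)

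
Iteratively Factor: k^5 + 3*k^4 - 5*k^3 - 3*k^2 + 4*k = (k - 1)*(k^4 + 4*k^3 - k^2 - 4*k) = k*(k - 1)*(k^3 + 4*k^2 - k - 4) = k*(k - 1)^2*(k^2 + 5*k + 4) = k*(k - 1)^2*(k + 4)*(k + 1)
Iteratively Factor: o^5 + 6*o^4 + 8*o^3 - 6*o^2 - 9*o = (o)*(o^4 + 6*o^3 + 8*o^2 - 6*o - 9) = o*(o + 3)*(o^3 + 3*o^2 - o - 3) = o*(o + 3)^2*(o^2 - 1) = o*(o - 1)*(o + 3)^2*(o + 1)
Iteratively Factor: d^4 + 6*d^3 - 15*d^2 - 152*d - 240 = (d - 5)*(d^3 + 11*d^2 + 40*d + 48) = (d - 5)*(d + 4)*(d^2 + 7*d + 12) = (d - 5)*(d + 3)*(d + 4)*(d + 4)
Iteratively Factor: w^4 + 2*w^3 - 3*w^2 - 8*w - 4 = (w - 2)*(w^3 + 4*w^2 + 5*w + 2) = (w - 2)*(w + 1)*(w^2 + 3*w + 2) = (w - 2)*(w + 1)^2*(w + 2)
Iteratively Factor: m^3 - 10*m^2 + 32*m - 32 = (m - 2)*(m^2 - 8*m + 16) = (m - 4)*(m - 2)*(m - 4)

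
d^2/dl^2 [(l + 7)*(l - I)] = 2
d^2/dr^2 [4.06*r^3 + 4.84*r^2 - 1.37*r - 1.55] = 24.36*r + 9.68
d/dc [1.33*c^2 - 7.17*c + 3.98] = 2.66*c - 7.17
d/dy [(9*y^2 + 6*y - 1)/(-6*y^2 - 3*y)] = (3*y^2 - 4*y - 1)/(3*y^2*(4*y^2 + 4*y + 1))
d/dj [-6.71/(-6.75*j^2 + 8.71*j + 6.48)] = (58.4441 - 90.585*j)/(-6.75*j^2 + 8.71*j + 6.48)^2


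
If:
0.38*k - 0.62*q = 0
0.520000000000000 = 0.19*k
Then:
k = 2.74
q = 1.68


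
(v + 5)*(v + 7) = v^2 + 12*v + 35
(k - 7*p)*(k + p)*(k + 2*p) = k^3 - 4*k^2*p - 19*k*p^2 - 14*p^3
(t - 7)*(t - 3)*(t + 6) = t^3 - 4*t^2 - 39*t + 126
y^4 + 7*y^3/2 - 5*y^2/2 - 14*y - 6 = (y - 2)*(y + 1/2)*(y + 2)*(y + 3)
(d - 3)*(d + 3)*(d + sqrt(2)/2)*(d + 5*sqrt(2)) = d^4 + 11*sqrt(2)*d^3/2 - 4*d^2 - 99*sqrt(2)*d/2 - 45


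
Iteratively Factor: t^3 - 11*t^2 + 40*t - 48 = (t - 3)*(t^2 - 8*t + 16) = (t - 4)*(t - 3)*(t - 4)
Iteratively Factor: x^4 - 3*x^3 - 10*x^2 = (x)*(x^3 - 3*x^2 - 10*x) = x*(x + 2)*(x^2 - 5*x) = x*(x - 5)*(x + 2)*(x)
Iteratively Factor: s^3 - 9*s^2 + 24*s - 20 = (s - 2)*(s^2 - 7*s + 10) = (s - 5)*(s - 2)*(s - 2)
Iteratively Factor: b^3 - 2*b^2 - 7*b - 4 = (b + 1)*(b^2 - 3*b - 4) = (b + 1)^2*(b - 4)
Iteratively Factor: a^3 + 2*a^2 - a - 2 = (a + 2)*(a^2 - 1) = (a - 1)*(a + 2)*(a + 1)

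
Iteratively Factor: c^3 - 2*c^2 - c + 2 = (c - 2)*(c^2 - 1) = (c - 2)*(c - 1)*(c + 1)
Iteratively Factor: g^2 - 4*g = (g)*(g - 4)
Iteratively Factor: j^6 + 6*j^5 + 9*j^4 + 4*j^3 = (j)*(j^5 + 6*j^4 + 9*j^3 + 4*j^2) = j^2*(j^4 + 6*j^3 + 9*j^2 + 4*j) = j^2*(j + 1)*(j^3 + 5*j^2 + 4*j) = j^3*(j + 1)*(j^2 + 5*j + 4) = j^3*(j + 1)^2*(j + 4)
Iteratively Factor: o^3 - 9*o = (o)*(o^2 - 9) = o*(o + 3)*(o - 3)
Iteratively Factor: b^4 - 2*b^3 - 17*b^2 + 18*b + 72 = (b + 2)*(b^3 - 4*b^2 - 9*b + 36) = (b + 2)*(b + 3)*(b^2 - 7*b + 12) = (b - 3)*(b + 2)*(b + 3)*(b - 4)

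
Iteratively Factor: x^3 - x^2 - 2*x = (x + 1)*(x^2 - 2*x) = x*(x + 1)*(x - 2)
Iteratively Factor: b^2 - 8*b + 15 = (b - 3)*(b - 5)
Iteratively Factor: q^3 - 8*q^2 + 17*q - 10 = (q - 5)*(q^2 - 3*q + 2) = (q - 5)*(q - 1)*(q - 2)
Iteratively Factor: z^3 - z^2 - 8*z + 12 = (z + 3)*(z^2 - 4*z + 4) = (z - 2)*(z + 3)*(z - 2)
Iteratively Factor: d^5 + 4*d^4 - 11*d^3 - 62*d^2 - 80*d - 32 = (d + 1)*(d^4 + 3*d^3 - 14*d^2 - 48*d - 32) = (d + 1)*(d + 2)*(d^3 + d^2 - 16*d - 16) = (d + 1)^2*(d + 2)*(d^2 - 16) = (d - 4)*(d + 1)^2*(d + 2)*(d + 4)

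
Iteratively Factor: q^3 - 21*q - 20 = (q + 4)*(q^2 - 4*q - 5) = (q - 5)*(q + 4)*(q + 1)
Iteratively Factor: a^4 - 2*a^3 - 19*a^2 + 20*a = (a - 5)*(a^3 + 3*a^2 - 4*a) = (a - 5)*(a + 4)*(a^2 - a) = (a - 5)*(a - 1)*(a + 4)*(a)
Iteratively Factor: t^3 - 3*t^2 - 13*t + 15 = (t + 3)*(t^2 - 6*t + 5) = (t - 1)*(t + 3)*(t - 5)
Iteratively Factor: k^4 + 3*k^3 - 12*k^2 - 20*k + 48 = (k - 2)*(k^3 + 5*k^2 - 2*k - 24) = (k - 2)*(k + 4)*(k^2 + k - 6) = (k - 2)^2*(k + 4)*(k + 3)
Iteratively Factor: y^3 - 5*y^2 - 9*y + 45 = (y - 5)*(y^2 - 9) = (y - 5)*(y - 3)*(y + 3)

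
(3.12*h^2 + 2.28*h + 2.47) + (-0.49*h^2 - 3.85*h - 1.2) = 2.63*h^2 - 1.57*h + 1.27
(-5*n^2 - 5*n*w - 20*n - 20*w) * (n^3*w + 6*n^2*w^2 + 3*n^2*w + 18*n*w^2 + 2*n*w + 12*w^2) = -5*n^5*w - 35*n^4*w^2 - 35*n^4*w - 30*n^3*w^3 - 245*n^3*w^2 - 70*n^3*w - 210*n^2*w^3 - 490*n^2*w^2 - 40*n^2*w - 420*n*w^3 - 280*n*w^2 - 240*w^3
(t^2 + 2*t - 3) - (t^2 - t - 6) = 3*t + 3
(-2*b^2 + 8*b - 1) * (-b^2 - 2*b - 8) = 2*b^4 - 4*b^3 + b^2 - 62*b + 8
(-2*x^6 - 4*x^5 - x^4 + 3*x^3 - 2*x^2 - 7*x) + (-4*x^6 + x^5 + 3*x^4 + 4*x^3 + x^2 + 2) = -6*x^6 - 3*x^5 + 2*x^4 + 7*x^3 - x^2 - 7*x + 2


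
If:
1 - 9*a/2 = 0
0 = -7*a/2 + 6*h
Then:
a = 2/9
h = 7/54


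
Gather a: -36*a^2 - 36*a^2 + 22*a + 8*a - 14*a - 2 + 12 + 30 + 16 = -72*a^2 + 16*a + 56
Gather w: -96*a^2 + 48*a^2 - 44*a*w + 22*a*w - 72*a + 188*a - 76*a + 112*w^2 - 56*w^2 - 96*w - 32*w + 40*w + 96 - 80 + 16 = -48*a^2 + 40*a + 56*w^2 + w*(-22*a - 88) + 32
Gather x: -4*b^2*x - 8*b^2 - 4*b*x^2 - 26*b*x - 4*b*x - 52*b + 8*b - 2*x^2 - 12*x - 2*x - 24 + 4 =-8*b^2 - 44*b + x^2*(-4*b - 2) + x*(-4*b^2 - 30*b - 14) - 20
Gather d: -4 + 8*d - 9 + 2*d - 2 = 10*d - 15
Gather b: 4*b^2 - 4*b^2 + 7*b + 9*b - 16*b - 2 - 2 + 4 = 0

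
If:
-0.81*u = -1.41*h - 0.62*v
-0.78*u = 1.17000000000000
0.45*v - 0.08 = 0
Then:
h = -0.94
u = -1.50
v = 0.18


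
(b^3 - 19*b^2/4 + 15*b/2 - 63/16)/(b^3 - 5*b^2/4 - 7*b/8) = (4*b^2 - 12*b + 9)/(2*b*(2*b + 1))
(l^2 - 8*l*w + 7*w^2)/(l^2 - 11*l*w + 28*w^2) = (-l + w)/(-l + 4*w)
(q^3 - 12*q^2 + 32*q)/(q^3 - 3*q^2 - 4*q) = (q - 8)/(q + 1)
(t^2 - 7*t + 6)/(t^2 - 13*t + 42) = (t - 1)/(t - 7)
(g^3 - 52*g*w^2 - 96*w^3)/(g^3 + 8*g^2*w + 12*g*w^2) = (g - 8*w)/g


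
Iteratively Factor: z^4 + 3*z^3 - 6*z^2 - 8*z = (z)*(z^3 + 3*z^2 - 6*z - 8) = z*(z + 4)*(z^2 - z - 2) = z*(z - 2)*(z + 4)*(z + 1)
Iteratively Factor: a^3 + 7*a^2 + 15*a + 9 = (a + 3)*(a^2 + 4*a + 3) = (a + 1)*(a + 3)*(a + 3)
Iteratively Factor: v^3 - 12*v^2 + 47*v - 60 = (v - 3)*(v^2 - 9*v + 20) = (v - 5)*(v - 3)*(v - 4)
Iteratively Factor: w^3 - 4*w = (w + 2)*(w^2 - 2*w) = (w - 2)*(w + 2)*(w)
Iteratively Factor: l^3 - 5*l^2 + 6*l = (l - 3)*(l^2 - 2*l) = (l - 3)*(l - 2)*(l)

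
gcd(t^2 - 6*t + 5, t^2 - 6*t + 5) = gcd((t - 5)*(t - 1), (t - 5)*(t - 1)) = t^2 - 6*t + 5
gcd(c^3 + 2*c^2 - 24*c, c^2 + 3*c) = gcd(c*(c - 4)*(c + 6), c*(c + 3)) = c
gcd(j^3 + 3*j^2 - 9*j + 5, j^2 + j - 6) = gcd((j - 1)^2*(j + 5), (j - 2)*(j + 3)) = 1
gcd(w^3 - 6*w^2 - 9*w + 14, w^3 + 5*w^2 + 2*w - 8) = w^2 + w - 2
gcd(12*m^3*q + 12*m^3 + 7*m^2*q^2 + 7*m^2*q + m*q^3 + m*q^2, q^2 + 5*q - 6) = 1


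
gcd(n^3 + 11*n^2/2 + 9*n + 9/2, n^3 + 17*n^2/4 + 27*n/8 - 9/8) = n^2 + 9*n/2 + 9/2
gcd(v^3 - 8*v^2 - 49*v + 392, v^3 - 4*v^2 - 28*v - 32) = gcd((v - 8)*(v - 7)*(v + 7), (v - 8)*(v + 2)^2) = v - 8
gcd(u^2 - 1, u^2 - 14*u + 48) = 1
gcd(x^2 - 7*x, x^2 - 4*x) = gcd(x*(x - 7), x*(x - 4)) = x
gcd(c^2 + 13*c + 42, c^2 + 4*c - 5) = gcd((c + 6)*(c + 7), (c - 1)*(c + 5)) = 1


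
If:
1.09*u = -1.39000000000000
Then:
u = -1.28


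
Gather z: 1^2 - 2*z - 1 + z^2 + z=z^2 - z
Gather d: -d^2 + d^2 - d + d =0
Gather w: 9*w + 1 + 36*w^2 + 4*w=36*w^2 + 13*w + 1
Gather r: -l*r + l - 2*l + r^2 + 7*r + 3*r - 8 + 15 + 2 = -l + r^2 + r*(10 - l) + 9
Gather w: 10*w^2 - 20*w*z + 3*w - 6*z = 10*w^2 + w*(3 - 20*z) - 6*z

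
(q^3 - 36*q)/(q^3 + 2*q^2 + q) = (q^2 - 36)/(q^2 + 2*q + 1)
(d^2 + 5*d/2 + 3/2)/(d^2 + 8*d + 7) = (d + 3/2)/(d + 7)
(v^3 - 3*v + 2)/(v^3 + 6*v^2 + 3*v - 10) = (v - 1)/(v + 5)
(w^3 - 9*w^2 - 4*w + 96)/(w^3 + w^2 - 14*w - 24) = (w - 8)/(w + 2)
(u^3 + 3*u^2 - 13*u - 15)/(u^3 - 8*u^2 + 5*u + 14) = (u^2 + 2*u - 15)/(u^2 - 9*u + 14)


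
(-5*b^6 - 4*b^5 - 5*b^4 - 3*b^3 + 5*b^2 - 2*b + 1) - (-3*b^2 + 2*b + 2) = -5*b^6 - 4*b^5 - 5*b^4 - 3*b^3 + 8*b^2 - 4*b - 1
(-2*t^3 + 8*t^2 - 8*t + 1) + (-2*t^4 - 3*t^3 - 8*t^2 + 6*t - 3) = -2*t^4 - 5*t^3 - 2*t - 2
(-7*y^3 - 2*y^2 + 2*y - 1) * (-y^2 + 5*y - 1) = 7*y^5 - 33*y^4 - 5*y^3 + 13*y^2 - 7*y + 1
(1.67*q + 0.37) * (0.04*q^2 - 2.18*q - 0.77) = 0.0668*q^3 - 3.6258*q^2 - 2.0925*q - 0.2849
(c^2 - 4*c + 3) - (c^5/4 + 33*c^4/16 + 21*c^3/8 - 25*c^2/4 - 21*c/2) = -c^5/4 - 33*c^4/16 - 21*c^3/8 + 29*c^2/4 + 13*c/2 + 3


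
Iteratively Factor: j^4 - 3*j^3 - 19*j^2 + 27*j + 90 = (j + 3)*(j^3 - 6*j^2 - j + 30) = (j - 5)*(j + 3)*(j^2 - j - 6) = (j - 5)*(j - 3)*(j + 3)*(j + 2)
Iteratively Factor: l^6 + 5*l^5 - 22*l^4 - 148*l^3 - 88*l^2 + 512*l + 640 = (l + 4)*(l^5 + l^4 - 26*l^3 - 44*l^2 + 88*l + 160) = (l + 2)*(l + 4)*(l^4 - l^3 - 24*l^2 + 4*l + 80) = (l - 2)*(l + 2)*(l + 4)*(l^3 + l^2 - 22*l - 40) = (l - 2)*(l + 2)^2*(l + 4)*(l^2 - l - 20) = (l - 5)*(l - 2)*(l + 2)^2*(l + 4)*(l + 4)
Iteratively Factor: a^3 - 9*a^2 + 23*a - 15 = (a - 5)*(a^2 - 4*a + 3) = (a - 5)*(a - 1)*(a - 3)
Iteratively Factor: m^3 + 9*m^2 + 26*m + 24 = (m + 3)*(m^2 + 6*m + 8) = (m + 3)*(m + 4)*(m + 2)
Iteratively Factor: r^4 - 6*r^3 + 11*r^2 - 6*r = (r)*(r^3 - 6*r^2 + 11*r - 6) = r*(r - 3)*(r^2 - 3*r + 2) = r*(r - 3)*(r - 2)*(r - 1)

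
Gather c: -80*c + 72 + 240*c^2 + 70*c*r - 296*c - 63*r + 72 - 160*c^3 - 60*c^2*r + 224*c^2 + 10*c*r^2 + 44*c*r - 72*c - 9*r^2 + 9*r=-160*c^3 + c^2*(464 - 60*r) + c*(10*r^2 + 114*r - 448) - 9*r^2 - 54*r + 144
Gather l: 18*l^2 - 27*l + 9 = 18*l^2 - 27*l + 9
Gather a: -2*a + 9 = 9 - 2*a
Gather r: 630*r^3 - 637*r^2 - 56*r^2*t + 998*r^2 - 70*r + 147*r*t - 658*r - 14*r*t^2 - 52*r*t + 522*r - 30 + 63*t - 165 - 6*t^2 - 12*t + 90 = 630*r^3 + r^2*(361 - 56*t) + r*(-14*t^2 + 95*t - 206) - 6*t^2 + 51*t - 105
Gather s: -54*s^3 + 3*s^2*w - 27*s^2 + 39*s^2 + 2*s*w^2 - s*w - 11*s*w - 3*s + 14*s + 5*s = -54*s^3 + s^2*(3*w + 12) + s*(2*w^2 - 12*w + 16)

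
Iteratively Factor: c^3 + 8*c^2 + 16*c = (c + 4)*(c^2 + 4*c) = c*(c + 4)*(c + 4)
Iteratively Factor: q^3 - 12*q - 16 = (q - 4)*(q^2 + 4*q + 4) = (q - 4)*(q + 2)*(q + 2)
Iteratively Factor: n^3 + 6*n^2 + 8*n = (n + 2)*(n^2 + 4*n) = (n + 2)*(n + 4)*(n)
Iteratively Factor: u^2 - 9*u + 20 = (u - 4)*(u - 5)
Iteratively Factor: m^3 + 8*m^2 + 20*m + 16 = (m + 2)*(m^2 + 6*m + 8) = (m + 2)^2*(m + 4)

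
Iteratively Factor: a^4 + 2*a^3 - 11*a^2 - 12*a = (a)*(a^3 + 2*a^2 - 11*a - 12) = a*(a - 3)*(a^2 + 5*a + 4) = a*(a - 3)*(a + 1)*(a + 4)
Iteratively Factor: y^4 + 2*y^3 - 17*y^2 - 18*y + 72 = (y - 2)*(y^3 + 4*y^2 - 9*y - 36) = (y - 3)*(y - 2)*(y^2 + 7*y + 12) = (y - 3)*(y - 2)*(y + 3)*(y + 4)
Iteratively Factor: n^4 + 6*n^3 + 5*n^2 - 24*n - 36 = (n + 3)*(n^3 + 3*n^2 - 4*n - 12) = (n + 3)^2*(n^2 - 4) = (n + 2)*(n + 3)^2*(n - 2)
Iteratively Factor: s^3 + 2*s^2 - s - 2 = (s - 1)*(s^2 + 3*s + 2) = (s - 1)*(s + 1)*(s + 2)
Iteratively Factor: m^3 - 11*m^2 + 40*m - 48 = (m - 3)*(m^2 - 8*m + 16) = (m - 4)*(m - 3)*(m - 4)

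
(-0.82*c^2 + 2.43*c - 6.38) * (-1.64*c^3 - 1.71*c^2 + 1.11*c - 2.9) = 1.3448*c^5 - 2.583*c^4 + 5.3977*c^3 + 15.9851*c^2 - 14.1288*c + 18.502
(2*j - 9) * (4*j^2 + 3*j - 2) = 8*j^3 - 30*j^2 - 31*j + 18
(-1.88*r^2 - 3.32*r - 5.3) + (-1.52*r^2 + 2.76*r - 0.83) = -3.4*r^2 - 0.56*r - 6.13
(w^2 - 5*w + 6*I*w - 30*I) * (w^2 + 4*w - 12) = w^4 - w^3 + 6*I*w^3 - 32*w^2 - 6*I*w^2 + 60*w - 192*I*w + 360*I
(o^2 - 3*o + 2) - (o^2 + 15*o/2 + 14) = -21*o/2 - 12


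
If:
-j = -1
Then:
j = 1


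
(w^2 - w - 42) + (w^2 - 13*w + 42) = 2*w^2 - 14*w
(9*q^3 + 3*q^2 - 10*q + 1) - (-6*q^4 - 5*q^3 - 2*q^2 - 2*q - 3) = 6*q^4 + 14*q^3 + 5*q^2 - 8*q + 4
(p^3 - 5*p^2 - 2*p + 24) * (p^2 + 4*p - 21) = p^5 - p^4 - 43*p^3 + 121*p^2 + 138*p - 504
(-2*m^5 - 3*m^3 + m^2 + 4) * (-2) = 4*m^5 + 6*m^3 - 2*m^2 - 8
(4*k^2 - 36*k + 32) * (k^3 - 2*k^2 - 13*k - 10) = 4*k^5 - 44*k^4 + 52*k^3 + 364*k^2 - 56*k - 320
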